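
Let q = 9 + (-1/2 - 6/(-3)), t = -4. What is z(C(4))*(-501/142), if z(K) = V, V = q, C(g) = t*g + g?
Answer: -10521/284 ≈ -37.046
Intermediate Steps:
C(g) = -3*g (C(g) = -4*g + g = -3*g)
q = 21/2 (q = 9 + (-1*1/2 - 6*(-1/3)) = 9 + (-1/2 + 2) = 9 + 3/2 = 21/2 ≈ 10.500)
V = 21/2 ≈ 10.500
z(K) = 21/2
z(C(4))*(-501/142) = 21*(-501/142)/2 = 21*(-501*1/142)/2 = (21/2)*(-501/142) = -10521/284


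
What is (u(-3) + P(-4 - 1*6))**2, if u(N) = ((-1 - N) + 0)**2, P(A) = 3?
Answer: 49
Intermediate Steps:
u(N) = (-1 - N)**2
(u(-3) + P(-4 - 1*6))**2 = ((1 - 3)**2 + 3)**2 = ((-2)**2 + 3)**2 = (4 + 3)**2 = 7**2 = 49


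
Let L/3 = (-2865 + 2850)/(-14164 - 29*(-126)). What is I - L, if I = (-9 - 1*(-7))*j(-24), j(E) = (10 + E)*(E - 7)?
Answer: -1824545/2102 ≈ -868.00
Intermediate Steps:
j(E) = (-7 + E)*(10 + E) (j(E) = (10 + E)*(-7 + E) = (-7 + E)*(10 + E))
I = -868 (I = (-9 - 1*(-7))*(-70 + (-24)² + 3*(-24)) = (-9 + 7)*(-70 + 576 - 72) = -2*434 = -868)
L = 9/2102 (L = 3*((-2865 + 2850)/(-14164 - 29*(-126))) = 3*(-15/(-14164 + 3654)) = 3*(-15/(-10510)) = 3*(-15*(-1/10510)) = 3*(3/2102) = 9/2102 ≈ 0.0042816)
I - L = -868 - 1*9/2102 = -868 - 9/2102 = -1824545/2102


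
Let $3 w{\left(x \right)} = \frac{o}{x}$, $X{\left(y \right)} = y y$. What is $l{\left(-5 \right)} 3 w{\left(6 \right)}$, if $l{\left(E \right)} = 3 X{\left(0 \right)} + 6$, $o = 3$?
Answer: $3$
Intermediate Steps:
$X{\left(y \right)} = y^{2}$
$w{\left(x \right)} = \frac{1}{x}$ ($w{\left(x \right)} = \frac{3 \frac{1}{x}}{3} = \frac{1}{x}$)
$l{\left(E \right)} = 6$ ($l{\left(E \right)} = 3 \cdot 0^{2} + 6 = 3 \cdot 0 + 6 = 0 + 6 = 6$)
$l{\left(-5 \right)} 3 w{\left(6 \right)} = \frac{6 \cdot 3}{6} = 18 \cdot \frac{1}{6} = 3$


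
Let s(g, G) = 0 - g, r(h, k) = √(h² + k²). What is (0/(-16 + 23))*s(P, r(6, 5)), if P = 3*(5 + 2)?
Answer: 0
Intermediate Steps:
P = 21 (P = 3*7 = 21)
s(g, G) = -g
(0/(-16 + 23))*s(P, r(6, 5)) = (0/(-16 + 23))*(-1*21) = (0/7)*(-21) = ((⅐)*0)*(-21) = 0*(-21) = 0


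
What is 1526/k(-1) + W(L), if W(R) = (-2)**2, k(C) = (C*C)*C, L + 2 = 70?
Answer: -1522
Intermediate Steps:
L = 68 (L = -2 + 70 = 68)
k(C) = C**3 (k(C) = C**2*C = C**3)
W(R) = 4
1526/k(-1) + W(L) = 1526/((-1)**3) + 4 = 1526/(-1) + 4 = 1526*(-1) + 4 = -1526 + 4 = -1522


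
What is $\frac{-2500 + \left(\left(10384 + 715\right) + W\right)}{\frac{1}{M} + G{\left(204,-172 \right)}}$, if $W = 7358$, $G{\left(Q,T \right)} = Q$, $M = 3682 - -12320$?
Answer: $\frac{255343914}{3264409} \approx 78.221$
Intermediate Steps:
$M = 16002$ ($M = 3682 + 12320 = 16002$)
$\frac{-2500 + \left(\left(10384 + 715\right) + W\right)}{\frac{1}{M} + G{\left(204,-172 \right)}} = \frac{-2500 + \left(\left(10384 + 715\right) + 7358\right)}{\frac{1}{16002} + 204} = \frac{-2500 + \left(11099 + 7358\right)}{\frac{1}{16002} + 204} = \frac{-2500 + 18457}{\frac{3264409}{16002}} = 15957 \cdot \frac{16002}{3264409} = \frac{255343914}{3264409}$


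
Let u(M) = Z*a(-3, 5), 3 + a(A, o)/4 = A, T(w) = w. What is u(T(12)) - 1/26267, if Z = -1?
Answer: 630407/26267 ≈ 24.000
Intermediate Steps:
a(A, o) = -12 + 4*A
u(M) = 24 (u(M) = -(-12 + 4*(-3)) = -(-12 - 12) = -1*(-24) = 24)
u(T(12)) - 1/26267 = 24 - 1/26267 = 630407/26267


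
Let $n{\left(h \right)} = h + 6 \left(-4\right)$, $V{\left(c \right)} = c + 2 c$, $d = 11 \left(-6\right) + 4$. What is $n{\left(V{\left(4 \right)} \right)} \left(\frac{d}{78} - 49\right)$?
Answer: $\frac{7768}{13} \approx 597.54$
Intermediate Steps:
$d = -62$ ($d = -66 + 4 = -62$)
$V{\left(c \right)} = 3 c$
$n{\left(h \right)} = -24 + h$ ($n{\left(h \right)} = h - 24 = -24 + h$)
$n{\left(V{\left(4 \right)} \right)} \left(\frac{d}{78} - 49\right) = \left(-24 + 3 \cdot 4\right) \left(- \frac{62}{78} - 49\right) = \left(-24 + 12\right) \left(\left(-62\right) \frac{1}{78} - 49\right) = - 12 \left(- \frac{31}{39} - 49\right) = \left(-12\right) \left(- \frac{1942}{39}\right) = \frac{7768}{13}$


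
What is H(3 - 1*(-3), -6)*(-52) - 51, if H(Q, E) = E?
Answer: 261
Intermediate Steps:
H(3 - 1*(-3), -6)*(-52) - 51 = -6*(-52) - 51 = 312 - 51 = 261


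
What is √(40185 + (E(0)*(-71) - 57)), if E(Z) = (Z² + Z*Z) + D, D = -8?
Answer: 2*√10174 ≈ 201.73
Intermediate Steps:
E(Z) = -8 + 2*Z² (E(Z) = (Z² + Z*Z) - 8 = (Z² + Z²) - 8 = 2*Z² - 8 = -8 + 2*Z²)
√(40185 + (E(0)*(-71) - 57)) = √(40185 + ((-8 + 2*0²)*(-71) - 57)) = √(40185 + ((-8 + 2*0)*(-71) - 57)) = √(40185 + ((-8 + 0)*(-71) - 57)) = √(40185 + (-8*(-71) - 57)) = √(40185 + (568 - 57)) = √(40185 + 511) = √40696 = 2*√10174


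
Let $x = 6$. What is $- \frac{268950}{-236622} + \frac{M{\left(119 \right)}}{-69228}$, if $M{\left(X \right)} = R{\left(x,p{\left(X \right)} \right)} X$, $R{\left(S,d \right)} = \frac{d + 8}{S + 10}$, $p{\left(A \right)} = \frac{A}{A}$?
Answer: $\frac{5512009397}{4853590464} \approx 1.1357$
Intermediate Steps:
$p{\left(A \right)} = 1$
$R{\left(S,d \right)} = \frac{8 + d}{10 + S}$
$M{\left(X \right)} = \frac{9 X}{16}$ ($M{\left(X \right)} = \frac{8 + 1}{10 + 6} X = \frac{1}{16} \cdot 9 X = \frac{9 X}{16}$)
$- \frac{268950}{-236622} + \frac{M{\left(119 \right)}}{-69228} = - \frac{268950}{-236622} + \frac{\frac{9}{16} \cdot 119}{-69228} = \left(-268950\right) \left(- \frac{1}{236622}\right) + \frac{1071}{16} \left(- \frac{1}{69228}\right) = \frac{44825}{39437} - \frac{119}{123072} = \frac{5512009397}{4853590464}$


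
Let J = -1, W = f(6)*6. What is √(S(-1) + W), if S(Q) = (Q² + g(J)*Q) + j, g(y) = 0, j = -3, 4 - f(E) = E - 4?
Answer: √10 ≈ 3.1623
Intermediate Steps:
f(E) = 8 - E (f(E) = 4 - (E - 4) = 4 - (-4 + E) = 4 + (4 - E) = 8 - E)
W = 12 (W = (8 - 1*6)*6 = (8 - 6)*6 = 2*6 = 12)
S(Q) = -3 + Q² (S(Q) = (Q² + 0*Q) - 3 = (Q² + 0) - 3 = Q² - 3 = -3 + Q²)
√(S(-1) + W) = √((-3 + (-1)²) + 12) = √((-3 + 1) + 12) = √(-2 + 12) = √10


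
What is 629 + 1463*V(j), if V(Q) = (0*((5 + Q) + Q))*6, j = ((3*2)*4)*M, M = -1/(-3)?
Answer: 629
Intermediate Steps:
M = 1/3 (M = -1*(-1/3) = 1/3 ≈ 0.33333)
j = 8 (j = ((3*2)*4)*(1/3) = (6*4)*(1/3) = 24*(1/3) = 8)
V(Q) = 0 (V(Q) = (0*(5 + 2*Q))*6 = 0*6 = 0)
629 + 1463*V(j) = 629 + 1463*0 = 629 + 0 = 629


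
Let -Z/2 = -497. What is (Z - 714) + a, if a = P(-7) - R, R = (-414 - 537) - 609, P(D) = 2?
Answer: 1842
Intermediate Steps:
Z = 994 (Z = -2*(-497) = 994)
R = -1560 (R = -951 - 609 = -1560)
a = 1562 (a = 2 - 1*(-1560) = 2 + 1560 = 1562)
(Z - 714) + a = (994 - 714) + 1562 = 280 + 1562 = 1842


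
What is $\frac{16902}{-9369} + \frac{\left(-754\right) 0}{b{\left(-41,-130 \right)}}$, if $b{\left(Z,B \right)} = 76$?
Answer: $- \frac{626}{347} \approx -1.804$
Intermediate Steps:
$\frac{16902}{-9369} + \frac{\left(-754\right) 0}{b{\left(-41,-130 \right)}} = \frac{16902}{-9369} + \frac{\left(-754\right) 0}{76} = 16902 \left(- \frac{1}{9369}\right) + 0 \cdot \frac{1}{76} = - \frac{626}{347} + 0 = - \frac{626}{347}$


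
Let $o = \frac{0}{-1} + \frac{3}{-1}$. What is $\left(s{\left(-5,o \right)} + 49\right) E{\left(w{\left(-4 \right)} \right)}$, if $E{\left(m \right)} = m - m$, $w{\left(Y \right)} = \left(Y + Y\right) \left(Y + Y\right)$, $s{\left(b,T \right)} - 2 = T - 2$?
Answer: $0$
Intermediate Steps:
$o = -3$ ($o = 0 \left(-1\right) + 3 \left(-1\right) = 0 - 3 = -3$)
$s{\left(b,T \right)} = T$ ($s{\left(b,T \right)} = 2 + \left(T - 2\right) = 2 + \left(-2 + T\right) = T$)
$w{\left(Y \right)} = 4 Y^{2}$ ($w{\left(Y \right)} = 2 Y 2 Y = 4 Y^{2}$)
$E{\left(m \right)} = 0$
$\left(s{\left(-5,o \right)} + 49\right) E{\left(w{\left(-4 \right)} \right)} = \left(-3 + 49\right) 0 = 46 \cdot 0 = 0$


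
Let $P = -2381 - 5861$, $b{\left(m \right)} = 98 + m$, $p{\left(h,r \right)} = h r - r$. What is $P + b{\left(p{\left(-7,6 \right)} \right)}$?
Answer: $-8192$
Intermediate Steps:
$p{\left(h,r \right)} = - r + h r$
$P = -8242$
$P + b{\left(p{\left(-7,6 \right)} \right)} = -8242 + \left(98 + 6 \left(-1 - 7\right)\right) = -8242 + \left(98 + 6 \left(-8\right)\right) = -8242 + \left(98 - 48\right) = -8242 + 50 = -8192$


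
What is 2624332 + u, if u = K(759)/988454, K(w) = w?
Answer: 2594031463487/988454 ≈ 2.6243e+6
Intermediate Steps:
u = 759/988454 ≈ 0.00076787
2624332 + u = 2624332 + 759/988454 = 2594031463487/988454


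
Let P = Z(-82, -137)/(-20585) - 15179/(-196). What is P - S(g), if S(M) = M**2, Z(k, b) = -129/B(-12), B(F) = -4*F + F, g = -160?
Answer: -77231126687/3025995 ≈ -25523.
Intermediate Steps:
B(F) = -3*F
Z(k, b) = -43/12 (Z(k, b) = -129/((-3*(-12))) = -129/36 = -129*1/36 = -43/12)
P = 234345313/3025995 (P = -43/12/(-20585) - 15179/(-196) = -43/12*(-1/20585) - 15179*(-1/196) = 43/247020 + 15179/196 = 234345313/3025995 ≈ 77.444)
P - S(g) = 234345313/3025995 - 1*(-160)**2 = 234345313/3025995 - 1*25600 = 234345313/3025995 - 25600 = -77231126687/3025995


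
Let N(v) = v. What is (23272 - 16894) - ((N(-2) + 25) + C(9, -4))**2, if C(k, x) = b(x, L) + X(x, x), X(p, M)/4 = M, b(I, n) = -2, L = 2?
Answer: 6353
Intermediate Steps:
X(p, M) = 4*M
C(k, x) = -2 + 4*x
(23272 - 16894) - ((N(-2) + 25) + C(9, -4))**2 = (23272 - 16894) - ((-2 + 25) + (-2 + 4*(-4)))**2 = 6378 - (23 + (-2 - 16))**2 = 6378 - (23 - 18)**2 = 6378 - 1*5**2 = 6378 - 1*25 = 6378 - 25 = 6353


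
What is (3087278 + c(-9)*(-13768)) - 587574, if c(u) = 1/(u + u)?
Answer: 22504220/9 ≈ 2.5005e+6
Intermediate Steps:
c(u) = 1/(2*u)
(3087278 + c(-9)*(-13768)) - 587574 = (3087278 + ((½)/(-9))*(-13768)) - 587574 = (3087278 + ((½)*(-⅑))*(-13768)) - 587574 = (3087278 - 1/18*(-13768)) - 587574 = (3087278 + 6884/9) - 587574 = 27792386/9 - 587574 = 22504220/9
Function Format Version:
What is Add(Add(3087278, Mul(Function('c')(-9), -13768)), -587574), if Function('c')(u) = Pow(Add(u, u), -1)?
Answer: Rational(22504220, 9) ≈ 2.5005e+6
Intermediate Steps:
Function('c')(u) = Mul(Rational(1, 2), Pow(u, -1)) (Function('c')(u) = Pow(Mul(2, u), -1) = Mul(Rational(1, 2), Pow(u, -1)))
Add(Add(3087278, Mul(Function('c')(-9), -13768)), -587574) = Add(Add(3087278, Mul(Mul(Rational(1, 2), Pow(-9, -1)), -13768)), -587574) = Add(Add(3087278, Mul(Mul(Rational(1, 2), Rational(-1, 9)), -13768)), -587574) = Add(Add(3087278, Mul(Rational(-1, 18), -13768)), -587574) = Add(Add(3087278, Rational(6884, 9)), -587574) = Add(Rational(27792386, 9), -587574) = Rational(22504220, 9)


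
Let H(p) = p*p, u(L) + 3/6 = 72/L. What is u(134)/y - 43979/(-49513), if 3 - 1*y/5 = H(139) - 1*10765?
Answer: 752304035/846969378 ≈ 0.88823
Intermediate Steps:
u(L) = -½ + 72/L
H(p) = p²
y = -42765 (y = 15 - 5*(139² - 1*10765) = 15 - 5*(19321 - 10765) = 15 - 5*8556 = 15 - 42780 = -42765)
u(134)/y - 43979/(-49513) = ((½)*(144 - 1*134)/134)/(-42765) - 43979/(-49513) = ((½)*(1/134)*(144 - 134))*(-1/42765) - 43979*(-1/49513) = ((½)*(1/134)*10)*(-1/42765) + 43979/49513 = (5/134)*(-1/42765) + 43979/49513 = -1/1146102 + 43979/49513 = 752304035/846969378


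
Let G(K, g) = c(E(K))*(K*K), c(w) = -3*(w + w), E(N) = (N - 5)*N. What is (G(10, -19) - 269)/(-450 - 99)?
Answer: 30269/549 ≈ 55.135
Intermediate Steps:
E(N) = N*(-5 + N) (E(N) = (-5 + N)*N = N*(-5 + N))
c(w) = -6*w
G(K, g) = -6*K**3*(-5 + K) (G(K, g) = (-6*K*(-5 + K))*(K*K) = (-6*K*(-5 + K))*K**2 = -6*K**3*(-5 + K))
(G(10, -19) - 269)/(-450 - 99) = (6*10**3*(5 - 1*10) - 269)/(-450 - 99) = (6*1000*(5 - 10) - 269)/(-549) = (6*1000*(-5) - 269)*(-1/549) = (-30000 - 269)*(-1/549) = -30269*(-1/549) = 30269/549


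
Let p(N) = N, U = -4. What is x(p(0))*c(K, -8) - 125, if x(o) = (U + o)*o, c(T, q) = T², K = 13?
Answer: -125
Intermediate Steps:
x(o) = o*(-4 + o) (x(o) = (-4 + o)*o = o*(-4 + o))
x(p(0))*c(K, -8) - 125 = (0*(-4 + 0))*13² - 125 = (0*(-4))*169 - 125 = 0*169 - 125 = 0 - 125 = -125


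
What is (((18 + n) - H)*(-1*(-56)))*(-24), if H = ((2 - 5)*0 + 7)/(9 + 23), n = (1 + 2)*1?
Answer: -27930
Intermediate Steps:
n = 3 (n = 3*1 = 3)
H = 7/32 (H = (-3*0 + 7)/32 = (0 + 7)*(1/32) = 7*(1/32) = 7/32 ≈ 0.21875)
(((18 + n) - H)*(-1*(-56)))*(-24) = (((18 + 3) - 1*7/32)*(-1*(-56)))*(-24) = ((21 - 7/32)*56)*(-24) = ((665/32)*56)*(-24) = (4655/4)*(-24) = -27930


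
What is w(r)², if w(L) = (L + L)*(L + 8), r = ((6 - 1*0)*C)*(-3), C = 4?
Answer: 84934656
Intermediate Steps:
r = -72 (r = ((6 - 1*0)*4)*(-3) = ((6 + 0)*4)*(-3) = (6*4)*(-3) = 24*(-3) = -72)
w(L) = 2*L*(8 + L) (w(L) = (2*L)*(8 + L) = 2*L*(8 + L))
w(r)² = (2*(-72)*(8 - 72))² = (2*(-72)*(-64))² = 9216² = 84934656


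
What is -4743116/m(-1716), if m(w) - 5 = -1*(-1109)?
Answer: -2371558/557 ≈ -4257.7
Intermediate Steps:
m(w) = 1114 (m(w) = 5 - 1*(-1109) = 5 + 1109 = 1114)
-4743116/m(-1716) = -4743116/1114 = -4743116*1/1114 = -2371558/557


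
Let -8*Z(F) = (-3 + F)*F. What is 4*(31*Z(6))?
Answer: -279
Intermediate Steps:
Z(F) = -F*(-3 + F)/8 (Z(F) = -(-3 + F)*F/8 = -F*(-3 + F)/8)
4*(31*Z(6)) = 4*(31*((⅛)*6*(3 - 1*6))) = 4*(31*((⅛)*6*(3 - 6))) = 4*(31*((⅛)*6*(-3))) = 4*(31*(-9/4)) = 4*(-279/4) = -279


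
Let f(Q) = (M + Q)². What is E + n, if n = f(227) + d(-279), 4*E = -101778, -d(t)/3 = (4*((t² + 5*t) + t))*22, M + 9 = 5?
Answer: -40167607/2 ≈ -2.0084e+7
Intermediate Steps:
M = -4 (M = -9 + 5 = -4)
d(t) = -1584*t - 264*t² (d(t) = -3*4*((t² + 5*t) + t)*22 = -3*4*(t² + 6*t)*22 = -3*(4*t² + 24*t)*22 = -3*(88*t² + 528*t) = -1584*t - 264*t²)
E = -50889/2 (E = (¼)*(-101778) = -50889/2 ≈ -25445.)
f(Q) = (-4 + Q)²
n = -20058359 (n = (-4 + 227)² - 264*(-279)*(6 - 279) = 223² - 264*(-279)*(-273) = 49729 - 20108088 = -20058359)
E + n = -50889/2 - 20058359 = -40167607/2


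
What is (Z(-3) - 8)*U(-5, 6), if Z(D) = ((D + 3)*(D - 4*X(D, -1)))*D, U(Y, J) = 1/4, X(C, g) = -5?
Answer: -2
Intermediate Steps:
U(Y, J) = ¼
Z(D) = D*(3 + D)*(20 + D) (Z(D) = ((D + 3)*(D - 4*(-5)))*D = ((3 + D)*(D + 20))*D = ((3 + D)*(20 + D))*D = D*(3 + D)*(20 + D))
(Z(-3) - 8)*U(-5, 6) = (-3*(60 + (-3)² + 23*(-3)) - 8)*(¼) = (-3*(60 + 9 - 69) - 8)*(¼) = (-3*0 - 8)*(¼) = (0 - 8)*(¼) = -8*¼ = -2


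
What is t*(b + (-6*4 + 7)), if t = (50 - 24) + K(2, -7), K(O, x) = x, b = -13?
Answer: -570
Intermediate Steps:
t = 19 (t = (50 - 24) - 7 = 26 - 7 = 19)
t*(b + (-6*4 + 7)) = 19*(-13 + (-6*4 + 7)) = 19*(-13 + (-24 + 7)) = 19*(-13 - 17) = 19*(-30) = -570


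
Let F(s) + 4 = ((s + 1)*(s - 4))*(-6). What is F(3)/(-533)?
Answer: -20/533 ≈ -0.037523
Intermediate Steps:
F(s) = -4 - 6*(1 + s)*(-4 + s) (F(s) = -4 + ((s + 1)*(s - 4))*(-6) = -4 + ((1 + s)*(-4 + s))*(-6) = -4 - 6*(1 + s)*(-4 + s))
F(3)/(-533) = (20 - 6*3² + 18*3)/(-533) = (20 - 6*9 + 54)*(-1/533) = (20 - 54 + 54)*(-1/533) = 20*(-1/533) = -20/533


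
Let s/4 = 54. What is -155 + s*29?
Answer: 6109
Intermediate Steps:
s = 216 (s = 4*54 = 216)
-155 + s*29 = -155 + 216*29 = -155 + 6264 = 6109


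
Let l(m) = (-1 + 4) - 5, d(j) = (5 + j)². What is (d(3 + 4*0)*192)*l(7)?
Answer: -24576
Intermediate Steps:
l(m) = -2 (l(m) = 3 - 5 = -2)
(d(3 + 4*0)*192)*l(7) = ((5 + (3 + 4*0))²*192)*(-2) = ((5 + (3 + 0))²*192)*(-2) = ((5 + 3)²*192)*(-2) = (8²*192)*(-2) = (64*192)*(-2) = 12288*(-2) = -24576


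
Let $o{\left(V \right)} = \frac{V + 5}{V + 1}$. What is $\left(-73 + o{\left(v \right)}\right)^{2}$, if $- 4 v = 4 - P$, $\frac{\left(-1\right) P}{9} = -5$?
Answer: $\frac{10394176}{2025} \approx 5132.9$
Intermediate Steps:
$P = 45$ ($P = \left(-9\right) \left(-5\right) = 45$)
$v = \frac{41}{4}$ ($v = - \frac{4 - 45}{4} = \left(- \frac{1}{4}\right) \left(-41\right) = \frac{41}{4} \approx 10.25$)
$o{\left(V \right)} = \frac{5 + V}{1 + V}$
$\left(-73 + o{\left(v \right)}\right)^{2} = \left(-73 + \frac{5 + \frac{41}{4}}{1 + \frac{41}{4}}\right)^{2} = \left(-73 + \frac{1}{\frac{45}{4}} \cdot \frac{61}{4}\right)^{2} = \left(-73 + \frac{4}{45} \cdot \frac{61}{4}\right)^{2} = \left(-73 + \frac{61}{45}\right)^{2} = \left(- \frac{3224}{45}\right)^{2} = \frac{10394176}{2025}$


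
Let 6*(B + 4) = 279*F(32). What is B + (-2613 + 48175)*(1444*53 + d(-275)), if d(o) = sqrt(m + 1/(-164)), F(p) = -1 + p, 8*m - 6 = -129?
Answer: 6973904843/2 + 22781*I*sqrt(413690)/82 ≈ 3.487e+9 + 1.7869e+5*I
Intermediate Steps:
m = -123/8 (m = 3/4 + (1/8)*(-129) = 3/4 - 129/8 = -123/8 ≈ -15.375)
d(o) = I*sqrt(413690)/164 (d(o) = sqrt(-123/8 + 1/(-164)) = sqrt(-123/8 - 1/164) = sqrt(-5045/328) = I*sqrt(413690)/164)
B = 2875/2 (B = -4 + (279*(-1 + 32))/6 = -4 + (279*31)/6 = -4 + (1/6)*8649 = -4 + 2883/2 = 2875/2 ≈ 1437.5)
B + (-2613 + 48175)*(1444*53 + d(-275)) = 2875/2 + (-2613 + 48175)*(1444*53 + I*sqrt(413690)/164) = 2875/2 + 45562*(76532 + I*sqrt(413690)/164) = 2875/2 + (3486950984 + 22781*I*sqrt(413690)/82) = 6973904843/2 + 22781*I*sqrt(413690)/82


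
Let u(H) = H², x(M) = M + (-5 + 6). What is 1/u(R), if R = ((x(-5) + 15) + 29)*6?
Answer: 1/57600 ≈ 1.7361e-5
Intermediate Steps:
x(M) = 1 + M (x(M) = M + 1 = 1 + M)
R = 240 (R = (((1 - 5) + 15) + 29)*6 = ((-4 + 15) + 29)*6 = (11 + 29)*6 = 40*6 = 240)
1/u(R) = 1/(240²) = 1/57600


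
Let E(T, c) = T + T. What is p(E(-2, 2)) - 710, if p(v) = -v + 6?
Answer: -700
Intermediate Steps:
E(T, c) = 2*T
p(v) = 6 - v
p(E(-2, 2)) - 710 = (6 - 2*(-2)) - 710 = (6 - 1*(-4)) - 710 = (6 + 4) - 710 = 10 - 710 = -700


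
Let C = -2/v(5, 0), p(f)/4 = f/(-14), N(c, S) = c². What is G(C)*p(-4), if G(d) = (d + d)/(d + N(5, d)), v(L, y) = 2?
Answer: -2/21 ≈ -0.095238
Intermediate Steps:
p(f) = -2*f/7 (p(f) = 4*(f/(-14)) = 4*(f*(-1/14)) = 4*(-f/14) = -2*f/7)
C = -1 (C = -2/2 = -2*½ = -1)
G(d) = 2*d/(25 + d) (G(d) = (d + d)/(d + 5²) = (2*d)/(d + 25) = (2*d)/(25 + d) = 2*d/(25 + d))
G(C)*p(-4) = (2*(-1)/(25 - 1))*(-2/7*(-4)) = (2*(-1)/24)*(8/7) = (2*(-1)*(1/24))*(8/7) = -1/12*8/7 = -2/21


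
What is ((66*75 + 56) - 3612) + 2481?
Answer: 3875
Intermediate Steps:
((66*75 + 56) - 3612) + 2481 = ((4950 + 56) - 3612) + 2481 = (5006 - 3612) + 2481 = 1394 + 2481 = 3875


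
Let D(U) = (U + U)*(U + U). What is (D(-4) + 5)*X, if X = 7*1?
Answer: 483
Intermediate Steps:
D(U) = 4*U² (D(U) = (2*U)*(2*U) = 4*U²)
X = 7
(D(-4) + 5)*X = (4*(-4)² + 5)*7 = (4*16 + 5)*7 = (64 + 5)*7 = 69*7 = 483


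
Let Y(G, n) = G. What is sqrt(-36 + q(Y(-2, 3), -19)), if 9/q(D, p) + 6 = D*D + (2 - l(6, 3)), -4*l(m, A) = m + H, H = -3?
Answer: 2*I*sqrt(6) ≈ 4.899*I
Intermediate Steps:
l(m, A) = 3/4 - m/4 (l(m, A) = -(m - 3)/4 = -(-3 + m)/4 = 3/4 - m/4)
q(D, p) = 9/(-13/4 + D**2) (q(D, p) = 9/(-6 + (D*D + (2 - (3/4 - 1/4*6)))) = 9/(-6 + (D**2 + (2 - (3/4 - 3/2)))) = 9/(-6 + (D**2 + (2 - 1*(-3/4)))) = 9/(-6 + (D**2 + (2 + 3/4))) = 9/(-6 + (D**2 + 11/4)) = 9/(-6 + (11/4 + D**2)) = 9/(-13/4 + D**2))
sqrt(-36 + q(Y(-2, 3), -19)) = sqrt(-36 + 36/(-13 + 4*(-2)**2)) = sqrt(-36 + 36/(-13 + 4*4)) = sqrt(-36 + 36/(-13 + 16)) = sqrt(-36 + 36/3) = sqrt(-36 + 36*(1/3)) = sqrt(-36 + 12) = sqrt(-24) = 2*I*sqrt(6)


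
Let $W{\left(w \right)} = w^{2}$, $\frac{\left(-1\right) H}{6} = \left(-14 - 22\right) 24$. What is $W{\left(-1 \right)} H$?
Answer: $5184$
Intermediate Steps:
$H = 5184$ ($H = - 6 \left(-14 - 22\right) 24 = - 6 \left(\left(-36\right) 24\right) = \left(-6\right) \left(-864\right) = 5184$)
$W{\left(-1 \right)} H = \left(-1\right)^{2} \cdot 5184 = 1 \cdot 5184 = 5184$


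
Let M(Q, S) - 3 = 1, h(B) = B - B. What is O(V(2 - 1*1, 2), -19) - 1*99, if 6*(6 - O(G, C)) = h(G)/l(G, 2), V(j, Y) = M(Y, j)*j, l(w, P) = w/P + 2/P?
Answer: -93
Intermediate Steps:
h(B) = 0
M(Q, S) = 4 (M(Q, S) = 3 + 1 = 4)
l(w, P) = 2/P + w/P
V(j, Y) = 4*j
O(G, C) = 6 (O(G, C) = 6 - 0/((2 + G)/2) = 6 - 0/(1 + G/2) = 6 - 1/6*0 = 6 + 0 = 6)
O(V(2 - 1*1, 2), -19) - 1*99 = 6 - 1*99 = 6 - 99 = -93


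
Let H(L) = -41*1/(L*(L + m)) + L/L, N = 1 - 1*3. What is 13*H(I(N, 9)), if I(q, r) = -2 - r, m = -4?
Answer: 1612/165 ≈ 9.7697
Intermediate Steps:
N = -2 (N = 1 - 3 = -2)
H(L) = 1 - 41/(L*(-4 + L)) (H(L) = -41*1/(L*(L - 4)) + L/L = -41*1/(L*(-4 + L)) + 1 = -41/(L*(-4 + L)) + 1 = 1 - 41/(L*(-4 + L)))
13*H(I(N, 9)) = 13*((-41 + (-2 - 1*9)² - 4*(-2 - 1*9))/((-2 - 1*9)*(-4 + (-2 - 1*9)))) = 13*((-41 + (-2 - 9)² - 4*(-2 - 9))/((-2 - 9)*(-4 + (-2 - 9)))) = 13*((-41 + (-11)² - 4*(-11))/((-11)*(-4 - 11))) = 13*(-1/11*(-41 + 121 + 44)/(-15)) = 13*(-1/11*(-1/15)*124) = 13*(124/165) = 1612/165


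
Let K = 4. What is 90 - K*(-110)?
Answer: 530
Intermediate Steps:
90 - K*(-110) = 90 - 4*(-110) = 90 - 1*(-440) = 90 + 440 = 530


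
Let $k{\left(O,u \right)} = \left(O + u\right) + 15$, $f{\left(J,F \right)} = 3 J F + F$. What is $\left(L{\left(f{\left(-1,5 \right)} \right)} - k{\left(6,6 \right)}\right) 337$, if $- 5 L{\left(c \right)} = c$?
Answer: $-8425$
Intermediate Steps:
$f{\left(J,F \right)} = F + 3 F J$ ($f{\left(J,F \right)} = 3 F J + F = F + 3 F J$)
$L{\left(c \right)} = - \frac{c}{5}$
$k{\left(O,u \right)} = 15 + O + u$
$\left(L{\left(f{\left(-1,5 \right)} \right)} - k{\left(6,6 \right)}\right) 337 = \left(- \frac{5 \left(1 + 3 \left(-1\right)\right)}{5} - \left(15 + 6 + 6\right)\right) 337 = \left(- \frac{5 \left(1 - 3\right)}{5} - 27\right) 337 = \left(- \frac{5 \left(-2\right)}{5} - 27\right) 337 = \left(\left(- \frac{1}{5}\right) \left(-10\right) - 27\right) 337 = \left(2 - 27\right) 337 = \left(-25\right) 337 = -8425$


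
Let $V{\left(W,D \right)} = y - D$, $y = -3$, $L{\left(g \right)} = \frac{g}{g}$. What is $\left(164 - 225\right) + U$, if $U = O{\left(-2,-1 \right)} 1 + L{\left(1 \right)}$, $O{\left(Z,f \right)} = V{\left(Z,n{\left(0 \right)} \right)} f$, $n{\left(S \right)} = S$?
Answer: $-57$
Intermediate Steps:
$L{\left(g \right)} = 1$
$V{\left(W,D \right)} = -3 - D$
$O{\left(Z,f \right)} = - 3 f$ ($O{\left(Z,f \right)} = \left(-3 - 0\right) f = \left(-3 + 0\right) f = - 3 f$)
$U = 4$ ($U = \left(-3\right) \left(-1\right) 1 + 1 = 3 \cdot 1 + 1 = 3 + 1 = 4$)
$\left(164 - 225\right) + U = \left(164 - 225\right) + 4 = -61 + 4 = -57$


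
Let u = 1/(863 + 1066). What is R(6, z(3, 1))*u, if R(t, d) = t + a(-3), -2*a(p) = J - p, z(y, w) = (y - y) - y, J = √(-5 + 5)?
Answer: 3/1286 ≈ 0.0023328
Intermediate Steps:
J = 0 (J = √0 = 0)
z(y, w) = -y (z(y, w) = 0 - y = -y)
a(p) = p/2 (a(p) = -(0 - p)/2 = -(-1)*p/2 = p/2)
R(t, d) = -3/2 + t (R(t, d) = t + (½)*(-3) = t - 3/2 = -3/2 + t)
u = 1/1929 ≈ 0.00051840
R(6, z(3, 1))*u = (-3/2 + 6)*(1/1929) = (9/2)*(1/1929) = 3/1286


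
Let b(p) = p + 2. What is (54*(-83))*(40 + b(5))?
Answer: -210654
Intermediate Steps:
b(p) = 2 + p
(54*(-83))*(40 + b(5)) = (54*(-83))*(40 + (2 + 5)) = -4482*(40 + 7) = -4482*47 = -210654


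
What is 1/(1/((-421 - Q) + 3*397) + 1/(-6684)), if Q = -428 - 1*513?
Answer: 11436324/4973 ≈ 2299.7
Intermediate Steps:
Q = -941 (Q = -428 - 513 = -941)
1/(1/((-421 - Q) + 3*397) + 1/(-6684)) = 1/(1/((-421 - 1*(-941)) + 3*397) + 1/(-6684)) = 1/(1/((-421 + 941) + 1191) - 1/6684) = 1/(1/(520 + 1191) - 1/6684) = 1/(1/1711 - 1/6684) = 1/(4973/11436324) = 11436324/4973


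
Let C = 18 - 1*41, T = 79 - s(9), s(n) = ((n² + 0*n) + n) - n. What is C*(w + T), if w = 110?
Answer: -2484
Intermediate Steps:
s(n) = n² (s(n) = ((n² + 0) + n) - n = (n² + n) - n = (n + n²) - n = n²)
T = -2 (T = 79 - 1*9² = 79 - 1*81 = 79 - 81 = -2)
C = -23 (C = 18 - 41 = -23)
C*(w + T) = -23*(110 - 2) = -23*108 = -2484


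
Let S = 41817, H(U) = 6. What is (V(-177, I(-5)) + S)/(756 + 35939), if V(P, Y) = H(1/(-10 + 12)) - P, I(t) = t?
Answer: 8400/7339 ≈ 1.1446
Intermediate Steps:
V(P, Y) = 6 - P
(V(-177, I(-5)) + S)/(756 + 35939) = ((6 - 1*(-177)) + 41817)/(756 + 35939) = ((6 + 177) + 41817)/36695 = (183 + 41817)*(1/36695) = 42000*(1/36695) = 8400/7339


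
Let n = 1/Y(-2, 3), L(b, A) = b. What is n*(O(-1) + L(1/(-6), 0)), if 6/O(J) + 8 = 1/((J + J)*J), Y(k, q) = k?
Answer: 29/60 ≈ 0.48333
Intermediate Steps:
n = -½ (n = 1/(-2) = -½ ≈ -0.50000)
O(J) = 6/(-8 + 1/(2*J²)) (O(J) = 6/(-8 + 1/((J + J)*J)) = 6/(-8 + 1/(((2*J))*J)) = 6/(-8 + (1/(2*J))/J) = 6/(-8 + 1/(2*J²)))
n*(O(-1) + L(1/(-6), 0)) = -(-12*(-1)²/(-1 + 16*(-1)²) + 1/(-6))/2 = -(-12*1/(-1 + 16*1) - ⅙)/2 = -(-12*1/(-1 + 16) - ⅙)/2 = -(-12*1/15 - ⅙)/2 = -(-12*1*1/15 - ⅙)/2 = -(-⅘ - ⅙)/2 = -½*(-29/30) = 29/60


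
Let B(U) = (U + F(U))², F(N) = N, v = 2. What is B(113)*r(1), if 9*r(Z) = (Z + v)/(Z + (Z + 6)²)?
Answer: 25538/75 ≈ 340.51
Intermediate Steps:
B(U) = 4*U² (B(U) = (U + U)² = (2*U)² = 4*U²)
r(Z) = (2 + Z)/(9*(Z + (6 + Z)²)) (r(Z) = ((Z + 2)/(Z + (Z + 6)²))/9 = ((2 + Z)/(Z + (6 + Z)²))/9 = (2 + Z)/(9*(Z + (6 + Z)²)))
B(113)*r(1) = (4*113²)*((2 + 1)/(9*(1 + (6 + 1)²))) = (4*12769)*((⅑)*3/(1 + 7²)) = 51076*((⅑)*3/(1 + 49)) = 51076*((⅑)*3/50) = 51076*((⅑)*(1/50)*3) = 51076*(1/150) = 25538/75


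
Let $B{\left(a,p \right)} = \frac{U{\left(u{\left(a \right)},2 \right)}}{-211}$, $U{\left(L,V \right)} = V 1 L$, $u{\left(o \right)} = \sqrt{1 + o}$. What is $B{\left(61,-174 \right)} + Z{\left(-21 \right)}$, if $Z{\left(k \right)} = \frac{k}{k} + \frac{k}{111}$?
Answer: $\frac{30}{37} - \frac{2 \sqrt{62}}{211} \approx 0.73618$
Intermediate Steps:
$Z{\left(k \right)} = 1 + \frac{k}{111}$ ($Z{\left(k \right)} = 1 + k \frac{1}{111} = 1 + \frac{k}{111}$)
$U{\left(L,V \right)} = L V$ ($U{\left(L,V \right)} = V L = L V$)
$B{\left(a,p \right)} = - \frac{2 \sqrt{1 + a}}{211}$ ($B{\left(a,p \right)} = \frac{\sqrt{1 + a} 2}{-211} = 2 \sqrt{1 + a} \left(- \frac{1}{211}\right) = - \frac{2 \sqrt{1 + a}}{211}$)
$B{\left(61,-174 \right)} + Z{\left(-21 \right)} = - \frac{2 \sqrt{1 + 61}}{211} + \left(1 + \frac{1}{111} \left(-21\right)\right) = - \frac{2 \sqrt{62}}{211} + \left(1 - \frac{7}{37}\right) = - \frac{2 \sqrt{62}}{211} + \frac{30}{37} = \frac{30}{37} - \frac{2 \sqrt{62}}{211}$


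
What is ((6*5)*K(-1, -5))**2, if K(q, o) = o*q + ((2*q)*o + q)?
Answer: 176400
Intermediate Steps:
K(q, o) = q + 3*o*q (K(q, o) = o*q + (2*o*q + q) = o*q + (q + 2*o*q) = q + 3*o*q)
((6*5)*K(-1, -5))**2 = ((6*5)*(-(1 + 3*(-5))))**2 = (30*(-(1 - 15)))**2 = (30*(-1*(-14)))**2 = (30*14)**2 = 420**2 = 176400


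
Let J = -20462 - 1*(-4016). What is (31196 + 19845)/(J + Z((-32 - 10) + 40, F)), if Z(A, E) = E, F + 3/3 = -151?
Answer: -1187/386 ≈ -3.0751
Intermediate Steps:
F = -152 (F = -1 - 151 = -152)
J = -16446 (J = -20462 + 4016 = -16446)
(31196 + 19845)/(J + Z((-32 - 10) + 40, F)) = (31196 + 19845)/(-16446 - 152) = 51041/(-16598) = 51041*(-1/16598) = -1187/386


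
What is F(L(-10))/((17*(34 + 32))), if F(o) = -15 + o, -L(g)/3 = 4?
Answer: -9/374 ≈ -0.024064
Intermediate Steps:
L(g) = -12 (L(g) = -3*4 = -12)
F(L(-10))/((17*(34 + 32))) = (-15 - 12)/((17*(34 + 32))) = -27/(17*66) = -27/1122 = -27*1/1122 = -9/374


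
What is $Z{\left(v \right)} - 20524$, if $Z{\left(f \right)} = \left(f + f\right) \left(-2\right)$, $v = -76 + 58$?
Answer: $-20452$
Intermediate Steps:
$v = -18$
$Z{\left(f \right)} = - 4 f$ ($Z{\left(f \right)} = 2 f \left(-2\right) = - 4 f$)
$Z{\left(v \right)} - 20524 = \left(-4\right) \left(-18\right) - 20524 = 72 - 20524 = -20452$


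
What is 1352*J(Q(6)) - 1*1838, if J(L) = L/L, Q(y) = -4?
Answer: -486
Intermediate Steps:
J(L) = 1
1352*J(Q(6)) - 1*1838 = 1352*1 - 1*1838 = 1352 - 1838 = -486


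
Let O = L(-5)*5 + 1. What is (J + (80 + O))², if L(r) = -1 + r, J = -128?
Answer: 5929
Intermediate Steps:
O = -29 (O = (-1 - 5)*5 + 1 = -6*5 + 1 = -30 + 1 = -29)
(J + (80 + O))² = (-128 + (80 - 29))² = (-128 + 51)² = (-77)² = 5929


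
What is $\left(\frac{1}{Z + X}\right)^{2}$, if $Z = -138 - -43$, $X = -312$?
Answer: $\frac{1}{165649} \approx 6.0369 \cdot 10^{-6}$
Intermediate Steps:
$Z = -95$ ($Z = -138 + 43 = -95$)
$\left(\frac{1}{Z + X}\right)^{2} = \left(\frac{1}{-95 - 312}\right)^{2} = \left(\frac{1}{-407}\right)^{2} = \left(- \frac{1}{407}\right)^{2} = \frac{1}{165649}$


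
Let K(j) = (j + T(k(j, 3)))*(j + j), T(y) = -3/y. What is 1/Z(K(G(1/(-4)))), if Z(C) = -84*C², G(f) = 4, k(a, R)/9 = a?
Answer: -3/247408 ≈ -1.2126e-5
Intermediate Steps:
k(a, R) = 9*a
K(j) = 2*j*(j - 1/(3*j)) (K(j) = (j - 3*1/(9*j))*(j + j) = (j - 1/(3*j))*(2*j) = 2*j*(j - 1/(3*j)))
1/Z(K(G(1/(-4)))) = 1/(-84*(-⅔ + 2*4²)²) = 1/(-84*(-⅔ + 2*16)²) = 1/(-84*(-⅔ + 32)²) = 1/(-84*(94/3)²) = 1/(-84*8836/9) = 1/(-247408/3) = -3/247408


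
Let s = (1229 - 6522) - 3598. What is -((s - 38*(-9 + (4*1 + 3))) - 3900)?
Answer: 12715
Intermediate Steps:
s = -8891 (s = -5293 - 3598 = -8891)
-((s - 38*(-9 + (4*1 + 3))) - 3900) = -((-8891 - 38*(-9 + (4*1 + 3))) - 3900) = -((-8891 - 38*(-9 + (4 + 3))) - 3900) = -((-8891 - 38*(-9 + 7)) - 3900) = -((-8891 - 38*(-2)) - 3900) = -((-8891 + 76) - 3900) = -(-8815 - 3900) = -1*(-12715) = 12715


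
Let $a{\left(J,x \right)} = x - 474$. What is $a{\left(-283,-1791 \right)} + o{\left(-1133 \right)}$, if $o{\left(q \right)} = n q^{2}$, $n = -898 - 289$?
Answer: $-1523741108$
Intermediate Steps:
$n = -1187$
$a{\left(J,x \right)} = -474 + x$ ($a{\left(J,x \right)} = x - 474 = -474 + x$)
$o{\left(q \right)} = - 1187 q^{2}$
$a{\left(-283,-1791 \right)} + o{\left(-1133 \right)} = \left(-474 - 1791\right) - 1187 \left(-1133\right)^{2} = -2265 - 1523738843 = -1523741108$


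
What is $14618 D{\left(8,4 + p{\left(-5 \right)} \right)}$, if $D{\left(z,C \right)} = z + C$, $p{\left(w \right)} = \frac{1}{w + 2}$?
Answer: $\frac{511630}{3} \approx 1.7054 \cdot 10^{5}$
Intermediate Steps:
$p{\left(w \right)} = \frac{1}{2 + w}$
$D{\left(z,C \right)} = C + z$
$14618 D{\left(8,4 + p{\left(-5 \right)} \right)} = 14618 \left(\left(4 + \frac{1}{2 - 5}\right) + 8\right) = 14618 \left(\left(4 + \frac{1}{-3}\right) + 8\right) = 14618 \left(\left(4 - \frac{1}{3}\right) + 8\right) = 14618 \left(\frac{11}{3} + 8\right) = 14618 \cdot \frac{35}{3} = \frac{511630}{3}$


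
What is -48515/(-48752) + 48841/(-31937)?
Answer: -831672877/1556992624 ≈ -0.53415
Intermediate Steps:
-48515/(-48752) + 48841/(-31937) = -48515*(-1/48752) + 48841*(-1/31937) = 48515/48752 - 48841/31937 = -831672877/1556992624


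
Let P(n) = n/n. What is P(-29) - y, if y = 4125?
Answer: -4124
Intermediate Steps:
P(n) = 1
P(-29) - y = 1 - 1*4125 = 1 - 4125 = -4124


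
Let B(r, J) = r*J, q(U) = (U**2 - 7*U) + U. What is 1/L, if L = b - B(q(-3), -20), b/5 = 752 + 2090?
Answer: 1/14750 ≈ 6.7797e-5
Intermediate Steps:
q(U) = U**2 - 6*U
B(r, J) = J*r
b = 14210 (b = 5*(752 + 2090) = 5*2842 = 14210)
L = 14750 (L = 14210 - (-20)*(-3*(-6 - 3)) = 14210 - (-20)*(-3*(-9)) = 14210 - (-20)*27 = 14210 - 1*(-540) = 14210 + 540 = 14750)
1/L = 1/14750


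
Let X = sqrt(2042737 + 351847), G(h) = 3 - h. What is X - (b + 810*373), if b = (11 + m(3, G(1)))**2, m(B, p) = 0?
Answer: -302251 + 2*sqrt(598646) ≈ -3.0070e+5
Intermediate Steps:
b = 121 (b = (11 + 0)**2 = 11**2 = 121)
X = 2*sqrt(598646) (X = sqrt(2394584) = 2*sqrt(598646) ≈ 1547.4)
X - (b + 810*373) = 2*sqrt(598646) - (121 + 810*373) = 2*sqrt(598646) - (121 + 302130) = 2*sqrt(598646) - 1*302251 = 2*sqrt(598646) - 302251 = -302251 + 2*sqrt(598646)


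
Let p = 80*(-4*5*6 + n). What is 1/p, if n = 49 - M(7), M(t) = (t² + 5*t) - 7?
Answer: -1/11840 ≈ -8.4459e-5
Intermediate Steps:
M(t) = -7 + t² + 5*t
n = -28 (n = 49 - (-7 + 7² + 5*7) = 49 - (-7 + 49 + 35) = 49 - 1*77 = 49 - 77 = -28)
p = -11840 (p = 80*(-4*5*6 - 28) = 80*(-20*6 - 28) = 80*(-120 - 28) = 80*(-148) = -11840)
1/p = 1/(-11840) = -1/11840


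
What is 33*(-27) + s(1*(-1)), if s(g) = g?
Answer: -892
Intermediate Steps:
33*(-27) + s(1*(-1)) = 33*(-27) + 1*(-1) = -891 - 1 = -892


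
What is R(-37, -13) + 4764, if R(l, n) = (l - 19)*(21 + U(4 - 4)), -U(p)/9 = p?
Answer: 3588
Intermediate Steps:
U(p) = -9*p
R(l, n) = -399 + 21*l (R(l, n) = (l - 19)*(21 - 9*(4 - 4)) = (-19 + l)*(21 - 9*0) = (-19 + l)*(21 + 0) = (-19 + l)*21 = -399 + 21*l)
R(-37, -13) + 4764 = (-399 + 21*(-37)) + 4764 = (-399 - 777) + 4764 = -1176 + 4764 = 3588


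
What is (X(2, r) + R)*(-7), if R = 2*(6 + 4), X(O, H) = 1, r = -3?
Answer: -147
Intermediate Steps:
R = 20 (R = 2*10 = 20)
(X(2, r) + R)*(-7) = (1 + 20)*(-7) = 21*(-7) = -147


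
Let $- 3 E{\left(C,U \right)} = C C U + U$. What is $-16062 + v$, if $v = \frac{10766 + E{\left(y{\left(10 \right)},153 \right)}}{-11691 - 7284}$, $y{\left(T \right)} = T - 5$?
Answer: $- \frac{60957178}{3795} \approx -16063.0$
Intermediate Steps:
$y{\left(T \right)} = -5 + T$ ($y{\left(T \right)} = T - 5 = -5 + T$)
$E{\left(C,U \right)} = - \frac{U}{3} - \frac{U C^{2}}{3}$ ($E{\left(C,U \right)} = - \frac{C C U + U}{3} = - \frac{C^{2} U + U}{3} = - \frac{U C^{2} + U}{3} = - \frac{U + U C^{2}}{3} = - \frac{U}{3} - \frac{U C^{2}}{3}$)
$v = - \frac{1888}{3795}$ ($v = \frac{10766 - 51 \left(1 + \left(-5 + 10\right)^{2}\right)}{-11691 - 7284} = \frac{10766 - 51 \left(1 + 5^{2}\right)}{-18975} = \left(10766 - 51 \left(1 + 25\right)\right) \left(- \frac{1}{18975}\right) = \left(10766 - 51 \cdot 26\right) \left(- \frac{1}{18975}\right) = \left(10766 - 1326\right) \left(- \frac{1}{18975}\right) = 9440 \left(- \frac{1}{18975}\right) = - \frac{1888}{3795} \approx -0.4975$)
$-16062 + v = -16062 - \frac{1888}{3795} = - \frac{60957178}{3795}$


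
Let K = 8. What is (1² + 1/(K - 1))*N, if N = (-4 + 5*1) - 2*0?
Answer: 8/7 ≈ 1.1429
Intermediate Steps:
N = 1 (N = (-4 + 5) + 0 = 1 + 0 = 1)
(1² + 1/(K - 1))*N = (1² + 1/(8 - 1))*1 = (1 + 1/7)*1 = (1 + ⅐)*1 = (8/7)*1 = 8/7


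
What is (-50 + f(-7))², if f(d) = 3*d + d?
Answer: 6084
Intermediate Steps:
f(d) = 4*d
(-50 + f(-7))² = (-50 + 4*(-7))² = (-50 - 28)² = (-78)² = 6084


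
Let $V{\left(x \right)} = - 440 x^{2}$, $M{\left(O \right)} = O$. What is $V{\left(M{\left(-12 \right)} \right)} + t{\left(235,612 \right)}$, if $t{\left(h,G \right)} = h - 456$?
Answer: $-63581$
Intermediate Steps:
$t{\left(h,G \right)} = -456 + h$
$V{\left(M{\left(-12 \right)} \right)} + t{\left(235,612 \right)} = - 440 \left(-12\right)^{2} + \left(-456 + 235\right) = \left(-440\right) 144 - 221 = -63360 - 221 = -63581$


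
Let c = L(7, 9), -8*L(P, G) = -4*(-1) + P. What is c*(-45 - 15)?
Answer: 165/2 ≈ 82.500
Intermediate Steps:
L(P, G) = -1/2 - P/8 (L(P, G) = -(-4*(-1) + P)/8 = -(4 + P)/8 = -1/2 - P/8)
c = -11/8 (c = -1/2 - 1/8*7 = -1/2 - 7/8 = -11/8 ≈ -1.3750)
c*(-45 - 15) = -11*(-45 - 15)/8 = -11/8*(-60) = 165/2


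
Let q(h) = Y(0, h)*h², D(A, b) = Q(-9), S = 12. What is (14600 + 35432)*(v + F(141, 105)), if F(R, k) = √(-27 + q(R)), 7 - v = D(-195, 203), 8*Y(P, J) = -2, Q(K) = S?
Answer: -250160 + 75048*I*√2221 ≈ -2.5016e+5 + 3.5368e+6*I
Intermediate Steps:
Q(K) = 12
D(A, b) = 12
Y(P, J) = -¼ (Y(P, J) = (⅛)*(-2) = -¼)
q(h) = -h²/4
v = -5 (v = 7 - 1*12 = 7 - 12 = -5)
F(R, k) = √(-27 - R²/4)
(14600 + 35432)*(v + F(141, 105)) = (14600 + 35432)*(-5 + √(-108 - 1*141²)/2) = 50032*(-5 + √(-108 - 1*19881)/2) = 50032*(-5 + √(-108 - 19881)/2) = 50032*(-5 + √(-19989)/2) = 50032*(-5 + (3*I*√2221)/2) = 50032*(-5 + 3*I*√2221/2) = -250160 + 75048*I*√2221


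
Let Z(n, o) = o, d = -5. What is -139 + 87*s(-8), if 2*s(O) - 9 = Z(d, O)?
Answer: -191/2 ≈ -95.500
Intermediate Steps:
s(O) = 9/2 + O/2
-139 + 87*s(-8) = -139 + 87*(9/2 + (1/2)*(-8)) = -139 + 87*(9/2 - 4) = -139 + 87*(1/2) = -139 + 87/2 = -191/2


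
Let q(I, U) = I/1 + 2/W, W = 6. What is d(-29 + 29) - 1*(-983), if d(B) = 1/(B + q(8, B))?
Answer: 24578/25 ≈ 983.12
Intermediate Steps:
q(I, U) = ⅓ + I (q(I, U) = I/1 + 2/6 = I*1 + 2*(⅙) = I + ⅓ = ⅓ + I)
d(B) = 1/(25/3 + B) (d(B) = 1/(B + (⅓ + 8)) = 1/(B + 25/3) = 1/(25/3 + B))
d(-29 + 29) - 1*(-983) = 3/(25 + 3*(-29 + 29)) - 1*(-983) = 3/(25 + 3*0) + 983 = 3/(25 + 0) + 983 = 3/25 + 983 = 24578/25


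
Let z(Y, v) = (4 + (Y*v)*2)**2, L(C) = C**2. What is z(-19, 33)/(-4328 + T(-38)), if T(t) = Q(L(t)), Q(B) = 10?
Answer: -781250/2159 ≈ -361.86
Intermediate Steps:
T(t) = 10
z(Y, v) = (4 + 2*Y*v)**2
z(-19, 33)/(-4328 + T(-38)) = (4*(2 - 19*33)**2)/(-4328 + 10) = (4*(2 - 627)**2)/(-4318) = -2*(-625)**2/2159 = -2*390625/2159 = -1/4318*1562500 = -781250/2159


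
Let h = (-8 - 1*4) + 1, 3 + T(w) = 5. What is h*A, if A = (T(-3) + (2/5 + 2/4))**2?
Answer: -9251/100 ≈ -92.510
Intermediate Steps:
T(w) = 2 (T(w) = -3 + 5 = 2)
A = 841/100 (A = (2 + (2/5 + 2/4))**2 = (2 + (2*(1/5) + 2*(1/4)))**2 = (2 + (2/5 + 1/2))**2 = (2 + 9/10)**2 = (29/10)**2 = 841/100 ≈ 8.4100)
h = -11 (h = (-8 - 4) + 1 = -12 + 1 = -11)
h*A = -11*841/100 = -9251/100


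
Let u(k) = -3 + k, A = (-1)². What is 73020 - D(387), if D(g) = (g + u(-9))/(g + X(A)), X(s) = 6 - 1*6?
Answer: 9419455/129 ≈ 73019.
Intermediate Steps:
A = 1
X(s) = 0 (X(s) = 6 - 6 = 0)
D(g) = (-12 + g)/g (D(g) = (g + (-3 - 9))/(g + 0) = (g - 12)/g = (-12 + g)/g)
73020 - D(387) = 73020 - (-12 + 387)/387 = 73020 - 375/387 = 73020 - 1*125/129 = 73020 - 125/129 = 9419455/129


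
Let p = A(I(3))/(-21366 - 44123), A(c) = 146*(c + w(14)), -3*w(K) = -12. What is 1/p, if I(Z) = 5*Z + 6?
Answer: -65489/3650 ≈ -17.942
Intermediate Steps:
w(K) = 4 (w(K) = -⅓*(-12) = 4)
I(Z) = 6 + 5*Z
A(c) = 584 + 146*c (A(c) = 146*(c + 4) = 146*(4 + c) = 584 + 146*c)
p = -3650/65489 (p = (584 + 146*(6 + 5*3))/(-21366 - 44123) = (584 + 146*(6 + 15))/(-65489) = (584 + 146*21)*(-1/65489) = (584 + 3066)*(-1/65489) = 3650*(-1/65489) = -3650/65489 ≈ -0.055735)
1/p = 1/(-3650/65489) = -65489/3650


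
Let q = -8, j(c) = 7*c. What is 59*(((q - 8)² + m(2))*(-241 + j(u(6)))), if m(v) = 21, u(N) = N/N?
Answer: -3824262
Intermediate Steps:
u(N) = 1
59*(((q - 8)² + m(2))*(-241 + j(u(6)))) = 59*(((-8 - 8)² + 21)*(-241 + 7*1)) = 59*(((-16)² + 21)*(-241 + 7)) = 59*((256 + 21)*(-234)) = 59*(277*(-234)) = 59*(-64818) = -3824262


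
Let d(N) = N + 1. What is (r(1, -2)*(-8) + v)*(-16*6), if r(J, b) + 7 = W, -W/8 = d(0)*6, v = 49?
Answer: -46944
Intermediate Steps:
d(N) = 1 + N
W = -48 (W = -8*(1 + 0)*6 = -8*6 = -48)
r(J, b) = -55 (r(J, b) = -7 - 48 = -55)
(r(1, -2)*(-8) + v)*(-16*6) = (-55*(-8) + 49)*(-16*6) = (440 + 49)*(-96) = 489*(-96) = -46944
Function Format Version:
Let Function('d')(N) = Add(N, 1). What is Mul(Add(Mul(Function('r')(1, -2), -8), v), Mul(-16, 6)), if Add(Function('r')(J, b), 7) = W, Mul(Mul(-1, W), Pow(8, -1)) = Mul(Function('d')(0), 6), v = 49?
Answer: -46944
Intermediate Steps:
Function('d')(N) = Add(1, N)
W = -48 (W = Mul(-8, Mul(Add(1, 0), 6)) = Mul(-8, Mul(1, 6)) = Mul(-8, 6) = -48)
Function('r')(J, b) = -55 (Function('r')(J, b) = Add(-7, -48) = -55)
Mul(Add(Mul(Function('r')(1, -2), -8), v), Mul(-16, 6)) = Mul(Add(Mul(-55, -8), 49), Mul(-16, 6)) = Mul(Add(440, 49), -96) = Mul(489, -96) = -46944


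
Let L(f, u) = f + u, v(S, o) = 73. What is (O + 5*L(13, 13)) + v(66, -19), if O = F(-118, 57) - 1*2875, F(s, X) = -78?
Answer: -2750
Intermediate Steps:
O = -2953 (O = -78 - 1*2875 = -78 - 2875 = -2953)
(O + 5*L(13, 13)) + v(66, -19) = (-2953 + 5*(13 + 13)) + 73 = (-2953 + 5*26) + 73 = (-2953 + 130) + 73 = -2823 + 73 = -2750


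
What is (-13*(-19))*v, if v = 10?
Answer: 2470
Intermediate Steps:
(-13*(-19))*v = -13*(-19)*10 = 247*10 = 2470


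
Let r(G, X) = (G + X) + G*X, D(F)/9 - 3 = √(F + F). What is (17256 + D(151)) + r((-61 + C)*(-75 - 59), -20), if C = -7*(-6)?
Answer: -31111 + 9*√302 ≈ -30955.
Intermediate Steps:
C = 42
D(F) = 27 + 9*√2*√F (D(F) = 27 + 9*√(F + F) = 27 + 9*√(2*F) = 27 + 9*(√2*√F) = 27 + 9*√2*√F)
r(G, X) = G + X + G*X
(17256 + D(151)) + r((-61 + C)*(-75 - 59), -20) = (17256 + (27 + 9*√2*√151)) + ((-61 + 42)*(-75 - 59) - 20 + ((-61 + 42)*(-75 - 59))*(-20)) = (17256 + (27 + 9*√302)) + (-19*(-134) - 20 - 19*(-134)*(-20)) = (17283 + 9*√302) + (2546 - 20 + 2546*(-20)) = (17283 + 9*√302) + (2546 - 20 - 50920) = (17283 + 9*√302) - 48394 = -31111 + 9*√302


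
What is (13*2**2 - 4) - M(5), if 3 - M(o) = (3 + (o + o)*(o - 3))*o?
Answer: 160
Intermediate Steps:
M(o) = 3 - o*(3 + 2*o*(-3 + o)) (M(o) = 3 - (3 + (o + o)*(o - 3))*o = 3 - (3 + (2*o)*(-3 + o))*o = 3 - (3 + 2*o*(-3 + o))*o = 3 - o*(3 + 2*o*(-3 + o)))
(13*2**2 - 4) - M(5) = (13*2**2 - 4) - (3 - 3*5 - 2*5**3 + 6*5**2) = (13*4 - 4) - (3 - 15 - 2*125 + 6*25) = (52 - 4) - (3 - 15 - 250 + 150) = 48 - 1*(-112) = 48 + 112 = 160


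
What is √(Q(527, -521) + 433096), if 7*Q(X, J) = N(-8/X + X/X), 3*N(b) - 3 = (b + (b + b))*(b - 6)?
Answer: 10*√1202831627/527 ≈ 658.10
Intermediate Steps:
N(b) = 1 + b*(-6 + b) (N(b) = 1 + ((b + (b + b))*(b - 6))/3 = 1 + ((b + 2*b)*(-6 + b))/3 = 1 + ((3*b)*(-6 + b))/3 = 1 + (3*b*(-6 + b))/3 = 1 + b*(-6 + b))
Q(X, J) = -5/7 + (1 - 8/X)²/7 + 48/(7*X) (Q(X, J) = (1 + (-8/X + X/X)² - 6*(-8/X + X/X))/7 = (1 + (-8/X + 1)² - 6*(-8/X + 1))/7 = (1 + (1 - 8/X)² - 6*(1 - 8/X))/7 = (1 + (1 - 8/X)² + (-6 + 48/X))/7 = (-5 + (1 - 8/X)² + 48/X)/7 = -5/7 + (1 - 8/X)²/7 + 48/(7*X))
√(Q(527, -521) + 433096) = √((4/7)*(16 - 1*527² + 8*527)/527² + 433096) = √((4/7)*(1/277729)*(16 - 1*277729 + 4216) + 433096) = √((4/7)*(1/277729)*(16 - 277729 + 4216) + 433096) = √((4/7)*(1/277729)*(-273497) + 433096) = √(-156284/277729 + 433096) = √(120283162700/277729) = 10*√1202831627/527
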